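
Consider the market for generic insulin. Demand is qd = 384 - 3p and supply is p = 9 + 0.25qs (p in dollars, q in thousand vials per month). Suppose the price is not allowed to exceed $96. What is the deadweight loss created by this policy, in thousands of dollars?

Rearranging supply gives qs = 4p - 36. Equilibrium: 384 - 3p = 4p - 36, so 420 = 7p and p* = 60, q* = 204.
Since 96 is above p* = 60, the ceiling does not bind and the free-market outcome prevails.
Since the control does not bind, no trades are prevented and deadweight loss is zero.

0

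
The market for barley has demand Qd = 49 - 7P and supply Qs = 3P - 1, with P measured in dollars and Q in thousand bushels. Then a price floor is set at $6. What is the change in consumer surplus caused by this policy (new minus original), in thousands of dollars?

Without the control the market clears where 49 - 7P = 3P - 1, i.e. P* = 5 and Q* = 14.
Because the floor (6) lies above the market-clearing price, it is binding.
At P = 6: Qd = 49 - 7·6 = 7 and Qs = 3·6 - 1 = 17.
Consumer surplus without the control is ½ · (7 - 5) · 14 = 14.
With the floor, consumers buy 7 units at 6, so CS = ½ · (7 - 6) · 7 = 3.5.
Change in consumer surplus = 3.5 - 14 = -10.5.

-10.5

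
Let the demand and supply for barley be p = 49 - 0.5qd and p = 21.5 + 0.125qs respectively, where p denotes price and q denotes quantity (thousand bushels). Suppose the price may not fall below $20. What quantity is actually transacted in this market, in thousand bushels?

44

Rearranging demand gives qd = 98 - 2p; rearranging supply gives qs = 8p - 172. Setting quantity demanded equal to quantity supplied, 98 - 2p = 8p - 172, gives p* = 27 and q* = 44.
Since 20 is below p* = 27, the floor does not bind and the free-market outcome prevails.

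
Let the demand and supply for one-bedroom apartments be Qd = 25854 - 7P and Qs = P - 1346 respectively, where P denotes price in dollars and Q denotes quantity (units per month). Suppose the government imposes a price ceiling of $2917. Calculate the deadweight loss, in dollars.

In a free market, 25854 - 7P = P - 1346 gives the equilibrium P* = 3400, Q* = 2054.
Because the ceiling (2917) lies below the market-clearing price, it is binding.
At P = 2917: Qd = 25854 - 7·2917 = 5435 and Qs = 2917 - 1346 = 1571.
Quantity traded falls to 1571. At Q = 1571 the demand price is (25854 - 1571)/7 = 3469 and the supply price is 1346 + 1571 = 2917.
Deadweight loss = ½ · (3469 - 2917) · (2054 - 1571) = ½ · 552 · 483 = 133308.

133308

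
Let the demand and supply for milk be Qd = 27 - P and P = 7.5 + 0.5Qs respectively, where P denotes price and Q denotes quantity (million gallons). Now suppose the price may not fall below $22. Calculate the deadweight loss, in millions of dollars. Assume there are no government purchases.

Rearranging supply gives Qs = 2P - 15. Without the control the market clears where 27 - P = 2P - 15, i.e. P* = 14 and Q* = 13.
The floor of 22 is above the equilibrium price 14, so it binds.
At P = 22: Qd = 27 - 22 = 5 and Qs = 2·22 - 15 = 29.
Quantity traded falls to 5. At Q = 5 the demand price is 27 - 5 = 22 and the supply price is (15 + 5)/2 = 10.
Deadweight loss = ½ · (22 - 10) · (13 - 5) = ½ · 12 · 8 = 48.

48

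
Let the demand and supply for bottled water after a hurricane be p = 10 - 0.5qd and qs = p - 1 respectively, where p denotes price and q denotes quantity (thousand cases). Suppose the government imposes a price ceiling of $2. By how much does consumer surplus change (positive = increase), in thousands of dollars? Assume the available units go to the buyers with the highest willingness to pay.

-1.25

Rearranging demand gives qd = 20 - 2p. Setting quantity demanded equal to quantity supplied, 20 - 2p = p - 1, gives p* = 7 and q* = 6.
The ceiling of 2 is below the equilibrium price 7, so it binds.
At p = 2: qd = 20 - 2·2 = 16 and qs = 2 - 1 = 1.
Consumer surplus without the control is ½ · (10 - 7) · 6 = 9.
With the ceiling, 1 units are sold at 2 (assume they go to the highest-value buyers). The demand price at q = 1 is 9.5, so CS = ½ · [(10 - 2) + (9.5 - 2)] · 1 = 7.75.
Change in consumer surplus = 7.75 - 9 = -1.25.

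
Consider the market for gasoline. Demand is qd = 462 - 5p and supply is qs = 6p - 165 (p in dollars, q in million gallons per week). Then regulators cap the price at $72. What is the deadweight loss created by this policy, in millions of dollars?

Without the control the market clears where 462 - 5p = 6p - 165, i.e. p* = 57 and q* = 177.
The ceiling of 72 is above the equilibrium price 57, so it is not binding; the market clears at p* = 57, q* = 177.
Since the control does not bind, no trades are prevented and deadweight loss is zero.

0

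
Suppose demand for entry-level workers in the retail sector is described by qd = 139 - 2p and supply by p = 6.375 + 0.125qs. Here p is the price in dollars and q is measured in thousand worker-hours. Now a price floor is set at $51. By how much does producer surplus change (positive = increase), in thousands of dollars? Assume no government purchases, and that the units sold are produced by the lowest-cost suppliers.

Rearranging supply gives qs = 8p - 51. Without the control the market clears where 139 - 2p = 8p - 51, i.e. p* = 19 and q* = 101.
Because the floor (51) lies above the market-clearing price, it is binding.
At p = 51: qd = 139 - 2·51 = 37 and qs = 8·51 - 51 = 357.
Producer surplus without the control is ½ · (19 - 6.375) · 101 = 637.5625.
With the floor, 37 units are sold at 51. The supply price at q = 37 is 11, so PS = ½ · [(51 - 6.375) + (51 - 11)] · 37 = 1565.5625.
Change in producer surplus = 1565.5625 - 637.5625 = 928.

928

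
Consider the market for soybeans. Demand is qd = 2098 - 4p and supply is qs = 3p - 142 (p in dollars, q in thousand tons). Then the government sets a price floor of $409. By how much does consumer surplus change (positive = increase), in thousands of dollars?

-56960

In a free market, 2098 - 4p = 3p - 142 gives the equilibrium p* = 320, q* = 818.
The floor of 409 is above the equilibrium price 320, so it binds.
At p = 409: qd = 2098 - 4·409 = 462 and qs = 3·409 - 142 = 1085.
Consumer surplus without the control is ½ · (524.5 - 320) · 818 = 83640.5.
With the floor, consumers buy 462 units at 409, so CS = ½ · (524.5 - 409) · 462 = 26680.5.
Change in consumer surplus = 26680.5 - 83640.5 = -56960.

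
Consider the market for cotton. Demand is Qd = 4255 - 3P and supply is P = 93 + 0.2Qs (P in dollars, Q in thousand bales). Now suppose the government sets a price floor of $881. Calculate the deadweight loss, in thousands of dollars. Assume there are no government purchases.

Rearranging supply gives Qs = 5P - 465. Equilibrium: 4255 - 3P = 5P - 465, so 4720 = 8P and P* = 590, Q* = 2485.
Because the floor (881) lies above the market-clearing price, it is binding.
At P = 881: Qd = 4255 - 3·881 = 1612 and Qs = 5·881 - 465 = 3940.
Quantity traded falls to 1612. At Q = 1612 the demand price is (4255 - 1612)/3 = 881 and the supply price is (465 + 1612)/5 = 415.4.
Deadweight loss = ½ · (881 - 415.4) · (2485 - 1612) = ½ · 465.6 · 873 = 203234.4.

203234.4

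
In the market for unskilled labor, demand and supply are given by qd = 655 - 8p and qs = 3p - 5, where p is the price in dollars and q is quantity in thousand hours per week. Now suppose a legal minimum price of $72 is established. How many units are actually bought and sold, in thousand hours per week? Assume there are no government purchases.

Equilibrium: 655 - 8p = 3p - 5, so 660 = 11p and p* = 60, q* = 175.
The floor of 72 is above the equilibrium price 60, so it binds.
At p = 72: qd = 655 - 8·72 = 79 and qs = 3·72 - 5 = 211.
The quantity actually transacted is the short side, demand: 79.

79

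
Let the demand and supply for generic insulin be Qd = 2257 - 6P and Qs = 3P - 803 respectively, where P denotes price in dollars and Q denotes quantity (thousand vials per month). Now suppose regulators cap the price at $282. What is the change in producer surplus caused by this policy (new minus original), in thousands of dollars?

Setting quantity demanded equal to quantity supplied, 2257 - 6P = 3P - 803, gives P* = 340 and Q* = 217.
Since 282 < 340, the ceiling is binding.
At P = 282: Qd = 2257 - 6·282 = 565 and Qs = 3·282 - 803 = 43.
Producer surplus without the control is ½ · (340 - 803/3) · 217 = 47089/6.
With the ceiling, producers sell 43 units at 282, so PS = ½ · (282 - 803/3) · 43 = 1849/6.
Change in producer surplus = 1849/6 - 47089/6 = -7540.

-7540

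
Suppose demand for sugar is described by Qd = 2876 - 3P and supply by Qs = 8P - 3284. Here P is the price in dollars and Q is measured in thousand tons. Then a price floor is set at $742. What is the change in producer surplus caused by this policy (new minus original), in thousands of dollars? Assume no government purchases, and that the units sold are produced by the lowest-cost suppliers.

99667.75

Without the control the market clears where 2876 - 3P = 8P - 3284, i.e. P* = 560 and Q* = 1196.
The floor of 742 is above the equilibrium price 560, so it binds.
At P = 742: Qd = 2876 - 3·742 = 650 and Qs = 8·742 - 3284 = 2652.
Producer surplus without the control is ½ · (560 - 410.5) · 1196 = 89401.
With the floor, 650 units are sold at 742. The supply price at Q = 650 is 491.75, so PS = ½ · [(742 - 410.5) + (742 - 491.75)] · 650 = 189068.75.
Change in producer surplus = 189068.75 - 89401 = 99667.75.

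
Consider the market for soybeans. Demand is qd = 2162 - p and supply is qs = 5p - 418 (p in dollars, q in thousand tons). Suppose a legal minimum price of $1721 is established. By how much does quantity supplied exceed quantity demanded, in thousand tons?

7746

In a free market, 2162 - p = 5p - 418 gives the equilibrium p* = 430, q* = 1732.
Since 1721 > 430, the floor is binding.
At p = 1721: qd = 2162 - 1721 = 441 and qs = 5·1721 - 418 = 8187.
Surplus = qs - qd = 8187 - 441 = 7746.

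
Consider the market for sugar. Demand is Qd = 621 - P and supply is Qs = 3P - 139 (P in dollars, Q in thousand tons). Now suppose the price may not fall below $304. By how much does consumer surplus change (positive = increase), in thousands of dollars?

Setting quantity demanded equal to quantity supplied, 621 - P = 3P - 139, gives P* = 190 and Q* = 431.
Because the floor (304) lies above the market-clearing price, it is binding.
At P = 304: Qd = 621 - 304 = 317 and Qs = 3·304 - 139 = 773.
Consumer surplus without the control is ½ · (621 - 190) · 431 = 92880.5.
With the floor, consumers buy 317 units at 304, so CS = ½ · (621 - 304) · 317 = 50244.5.
Change in consumer surplus = 50244.5 - 92880.5 = -42636.

-42636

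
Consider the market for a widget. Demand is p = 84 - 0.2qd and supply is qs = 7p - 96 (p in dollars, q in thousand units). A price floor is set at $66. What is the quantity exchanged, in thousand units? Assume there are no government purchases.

Rearranging demand gives qd = 420 - 5p. In a free market, 420 - 5p = 7p - 96 gives the equilibrium p* = 43, q* = 205.
The floor of 66 is above the equilibrium price 43, so it binds.
At p = 66: qd = 420 - 5·66 = 90 and qs = 7·66 - 96 = 366.
The quantity actually transacted is the short side, demand: 90.

90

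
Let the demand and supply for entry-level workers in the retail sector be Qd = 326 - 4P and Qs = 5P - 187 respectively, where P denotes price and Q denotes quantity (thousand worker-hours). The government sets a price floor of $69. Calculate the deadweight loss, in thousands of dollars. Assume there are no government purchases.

518.4

Without the control the market clears where 326 - 4P = 5P - 187, i.e. P* = 57 and Q* = 98.
Since 69 > 57, the floor is binding.
At P = 69: Qd = 326 - 4·69 = 50 and Qs = 5·69 - 187 = 158.
Quantity traded falls to 50. At Q = 50 the demand price is (326 - 50)/4 = 69 and the supply price is (187 + 50)/5 = 47.4.
Deadweight loss = ½ · (69 - 47.4) · (98 - 50) = ½ · 21.6 · 48 = 518.4.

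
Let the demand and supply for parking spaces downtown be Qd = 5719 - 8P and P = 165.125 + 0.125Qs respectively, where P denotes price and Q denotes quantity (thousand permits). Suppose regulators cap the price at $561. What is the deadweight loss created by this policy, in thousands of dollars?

0

Rearranging supply gives Qs = 8P - 1321. Equilibrium: 5719 - 8P = 8P - 1321, so 7040 = 16P and P* = 440, Q* = 2199.
Since 561 is above P* = 440, the ceiling does not bind and the free-market outcome prevails.
Since the control does not bind, no trades are prevented and deadweight loss is zero.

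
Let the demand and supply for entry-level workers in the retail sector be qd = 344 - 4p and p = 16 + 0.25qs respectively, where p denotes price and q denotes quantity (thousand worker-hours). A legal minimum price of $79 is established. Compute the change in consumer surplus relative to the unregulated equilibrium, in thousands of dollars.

Rearranging supply gives qs = 4p - 64. In a free market, 344 - 4p = 4p - 64 gives the equilibrium p* = 51, q* = 140.
Because the floor (79) lies above the market-clearing price, it is binding.
At p = 79: qd = 344 - 4·79 = 28 and qs = 4·79 - 64 = 252.
Consumer surplus without the control is ½ · (86 - 51) · 140 = 2450.
With the floor, consumers buy 28 units at 79, so CS = ½ · (86 - 79) · 28 = 98.
Change in consumer surplus = 98 - 2450 = -2352.

-2352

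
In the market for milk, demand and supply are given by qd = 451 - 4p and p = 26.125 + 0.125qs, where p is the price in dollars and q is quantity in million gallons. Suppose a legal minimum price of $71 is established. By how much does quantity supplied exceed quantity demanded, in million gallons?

192

Rearranging supply gives qs = 8p - 209. In a free market, 451 - 4p = 8p - 209 gives the equilibrium p* = 55, q* = 231.
The floor of 71 is above the equilibrium price 55, so it binds.
At p = 71: qd = 451 - 4·71 = 167 and qs = 8·71 - 209 = 359.
Surplus = qs - qd = 359 - 167 = 192.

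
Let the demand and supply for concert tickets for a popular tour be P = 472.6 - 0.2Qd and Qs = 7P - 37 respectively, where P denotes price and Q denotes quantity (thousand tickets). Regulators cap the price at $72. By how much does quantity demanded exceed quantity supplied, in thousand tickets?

Rearranging demand gives Qd = 2363 - 5P. In a free market, 2363 - 5P = 7P - 37 gives the equilibrium P* = 200, Q* = 1363.
The ceiling of 72 is below the equilibrium price 200, so it binds.
At P = 72: Qd = 2363 - 5·72 = 2003 and Qs = 7·72 - 37 = 467.
Shortage = Qd - Qs = 2003 - 467 = 1536.

1536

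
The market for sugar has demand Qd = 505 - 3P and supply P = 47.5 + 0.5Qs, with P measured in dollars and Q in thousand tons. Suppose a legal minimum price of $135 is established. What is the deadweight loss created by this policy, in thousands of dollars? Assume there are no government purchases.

843.75

Rearranging supply gives Qs = 2P - 95. In a free market, 505 - 3P = 2P - 95 gives the equilibrium P* = 120, Q* = 145.
The floor of 135 is above the equilibrium price 120, so it binds.
At P = 135: Qd = 505 - 3·135 = 100 and Qs = 2·135 - 95 = 175.
Quantity traded falls to 100. At Q = 100 the demand price is (505 - 100)/3 = 135 and the supply price is (95 + 100)/2 = 97.5.
Deadweight loss = ½ · (135 - 97.5) · (145 - 100) = ½ · 37.5 · 45 = 843.75.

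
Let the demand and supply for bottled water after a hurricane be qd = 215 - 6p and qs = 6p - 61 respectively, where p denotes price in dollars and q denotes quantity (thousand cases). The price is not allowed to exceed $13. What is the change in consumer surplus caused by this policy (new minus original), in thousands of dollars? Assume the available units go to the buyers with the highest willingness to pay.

Without the control the market clears where 215 - 6p = 6p - 61, i.e. p* = 23 and q* = 77.
Because the ceiling (13) lies below the market-clearing price, it is binding.
At p = 13: qd = 215 - 6·13 = 137 and qs = 6·13 - 61 = 17.
Consumer surplus without the control is ½ · (215/6 - 23) · 77 = 5929/12.
With the ceiling, 17 units are sold at 13 (assume they go to the highest-value buyers). The demand price at q = 17 is 33, so CS = ½ · [(215/6 - 13) + (33 - 13)] · 17 = 4369/12.
Change in consumer surplus = 4369/12 - 5929/12 = -130.

-130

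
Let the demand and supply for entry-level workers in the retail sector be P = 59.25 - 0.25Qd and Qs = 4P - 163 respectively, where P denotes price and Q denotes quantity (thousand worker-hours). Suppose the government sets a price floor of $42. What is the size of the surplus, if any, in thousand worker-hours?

Rearranging demand gives Qd = 237 - 4P. Without the control the market clears where 237 - 4P = 4P - 163, i.e. P* = 50 and Q* = 37.
The floor of 42 is below the equilibrium price 50, so it is not binding; the market clears at P* = 50, Q* = 37.
Since the control does not bind, there is no surplus.

0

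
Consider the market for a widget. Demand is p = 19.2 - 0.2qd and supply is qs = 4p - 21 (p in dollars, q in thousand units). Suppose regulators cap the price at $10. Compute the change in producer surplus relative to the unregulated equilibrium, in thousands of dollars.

-75

Rearranging demand gives qd = 96 - 5p. Setting quantity demanded equal to quantity supplied, 96 - 5p = 4p - 21, gives p* = 13 and q* = 31.
Since 10 < 13, the ceiling is binding.
At p = 10: qd = 96 - 5·10 = 46 and qs = 4·10 - 21 = 19.
Producer surplus without the control is ½ · (13 - 5.25) · 31 = 120.125.
With the ceiling, producers sell 19 units at 10, so PS = ½ · (10 - 5.25) · 19 = 45.125.
Change in producer surplus = 45.125 - 120.125 = -75.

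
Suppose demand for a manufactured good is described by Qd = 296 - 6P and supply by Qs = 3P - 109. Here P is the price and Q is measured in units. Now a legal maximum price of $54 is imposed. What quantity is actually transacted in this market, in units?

26

Setting quantity demanded equal to quantity supplied, 296 - 6P = 3P - 109, gives P* = 45 and Q* = 26.
Since 54 is above P* = 45, the ceiling does not bind and the free-market outcome prevails.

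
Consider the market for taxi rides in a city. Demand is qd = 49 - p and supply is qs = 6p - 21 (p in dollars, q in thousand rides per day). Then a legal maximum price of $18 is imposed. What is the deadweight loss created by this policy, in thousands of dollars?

0

Setting quantity demanded equal to quantity supplied, 49 - p = 6p - 21, gives p* = 10 and q* = 39.
The ceiling of 18 is above the equilibrium price 10, so it is not binding; the market clears at p* = 10, q* = 39.
Since the control does not bind, no trades are prevented and deadweight loss is zero.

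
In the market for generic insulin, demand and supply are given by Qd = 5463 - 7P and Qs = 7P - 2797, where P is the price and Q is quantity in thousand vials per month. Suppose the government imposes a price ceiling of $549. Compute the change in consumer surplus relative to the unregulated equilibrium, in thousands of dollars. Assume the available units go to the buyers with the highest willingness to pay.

37002.5

Without the control the market clears where 5463 - 7P = 7P - 2797, i.e. P* = 590 and Q* = 1333.
Since 549 < 590, the ceiling is binding.
At P = 549: Qd = 5463 - 7·549 = 1620 and Qs = 7·549 - 2797 = 1046.
Consumer surplus without the control is ½ · (5463/7 - 590) · 1333 = 1776889/14.
With the ceiling, 1046 units are sold at 549 (assume they go to the highest-value buyers). The demand price at Q = 1046 is 631, so CS = ½ · [(5463/7 - 549) + (631 - 549)] · 1046 = 1147462/7.
Change in consumer surplus = 1147462/7 - 1776889/14 = 37002.5.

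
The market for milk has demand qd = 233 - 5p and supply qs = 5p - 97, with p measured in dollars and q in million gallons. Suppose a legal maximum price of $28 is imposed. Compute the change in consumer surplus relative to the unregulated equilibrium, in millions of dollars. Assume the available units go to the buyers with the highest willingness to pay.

In a free market, 233 - 5p = 5p - 97 gives the equilibrium p* = 33, q* = 68.
Because the ceiling (28) lies below the market-clearing price, it is binding.
At p = 28: qd = 233 - 5·28 = 93 and qs = 5·28 - 97 = 43.
Consumer surplus without the control is ½ · (46.6 - 33) · 68 = 462.4.
With the ceiling, 43 units are sold at 28 (assume they go to the highest-value buyers). The demand price at q = 43 is 38, so CS = ½ · [(46.6 - 28) + (38 - 28)] · 43 = 614.9.
Change in consumer surplus = 614.9 - 462.4 = 152.5.

152.5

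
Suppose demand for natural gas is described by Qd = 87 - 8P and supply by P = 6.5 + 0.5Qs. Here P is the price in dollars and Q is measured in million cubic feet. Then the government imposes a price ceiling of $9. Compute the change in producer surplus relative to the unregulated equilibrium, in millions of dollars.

-6

Rearranging supply gives Qs = 2P - 13. Setting quantity demanded equal to quantity supplied, 87 - 8P = 2P - 13, gives P* = 10 and Q* = 7.
Because the ceiling (9) lies below the market-clearing price, it is binding.
At P = 9: Qd = 87 - 8·9 = 15 and Qs = 2·9 - 13 = 5.
Producer surplus without the control is ½ · (10 - 6.5) · 7 = 12.25.
With the ceiling, producers sell 5 units at 9, so PS = ½ · (9 - 6.5) · 5 = 6.25.
Change in producer surplus = 6.25 - 12.25 = -6.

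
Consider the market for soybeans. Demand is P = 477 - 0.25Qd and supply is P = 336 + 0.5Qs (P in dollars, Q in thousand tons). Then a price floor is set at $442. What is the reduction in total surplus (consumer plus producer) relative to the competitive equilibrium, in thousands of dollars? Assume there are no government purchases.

864

Rearranging demand gives Qd = 1908 - 4P; rearranging supply gives Qs = 2P - 672. Equilibrium: 1908 - 4P = 2P - 672, so 2580 = 6P and P* = 430, Q* = 188.
Since 442 > 430, the floor is binding.
At P = 442: Qd = 1908 - 4·442 = 140 and Qs = 2·442 - 672 = 212.
Quantity traded falls to 140. At Q = 140 the demand price is (1908 - 140)/4 = 442 and the supply price is (672 + 140)/2 = 406.
Deadweight loss = ½ · (442 - 406) · (188 - 140) = ½ · 36 · 48 = 864.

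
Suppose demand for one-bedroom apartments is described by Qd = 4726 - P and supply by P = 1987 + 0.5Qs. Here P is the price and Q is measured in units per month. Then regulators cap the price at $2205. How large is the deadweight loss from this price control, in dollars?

1449075

Rearranging supply gives Qs = 2P - 3974. Equilibrium: 4726 - P = 2P - 3974, so 8700 = 3P and P* = 2900, Q* = 1826.
Because the ceiling (2205) lies below the market-clearing price, it is binding.
At P = 2205: Qd = 4726 - 2205 = 2521 and Qs = 2·2205 - 3974 = 436.
Quantity traded falls to 436. At Q = 436 the demand price is 4726 - 436 = 4290 and the supply price is (3974 + 436)/2 = 2205.
Deadweight loss = ½ · (4290 - 2205) · (1826 - 436) = ½ · 2085 · 1390 = 1449075.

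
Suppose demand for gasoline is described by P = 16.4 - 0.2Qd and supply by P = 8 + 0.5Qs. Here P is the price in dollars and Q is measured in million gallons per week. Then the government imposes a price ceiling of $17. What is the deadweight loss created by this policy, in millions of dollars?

0

Rearranging demand gives Qd = 82 - 5P; rearranging supply gives Qs = 2P - 16. Setting quantity demanded equal to quantity supplied, 82 - 5P = 2P - 16, gives P* = 14 and Q* = 12.
Since 17 is above P* = 14, the ceiling does not bind and the free-market outcome prevails.
Since the control does not bind, no trades are prevented and deadweight loss is zero.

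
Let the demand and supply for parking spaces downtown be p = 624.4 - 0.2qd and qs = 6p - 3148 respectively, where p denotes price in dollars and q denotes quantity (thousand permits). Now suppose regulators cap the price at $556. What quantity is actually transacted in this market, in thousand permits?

188

Rearranging demand gives qd = 3122 - 5p. Setting quantity demanded equal to quantity supplied, 3122 - 5p = 6p - 3148, gives p* = 570 and q* = 272.
Since 556 < 570, the ceiling is binding.
At p = 556: qd = 3122 - 5·556 = 342 and qs = 6·556 - 3148 = 188.
The quantity actually transacted is the short side, supply: 188.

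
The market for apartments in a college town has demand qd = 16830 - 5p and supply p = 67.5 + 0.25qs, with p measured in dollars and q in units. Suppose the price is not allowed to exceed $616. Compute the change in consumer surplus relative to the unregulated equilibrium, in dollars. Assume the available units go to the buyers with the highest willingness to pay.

179246.4

Rearranging supply gives qs = 4p - 270. In a free market, 16830 - 5p = 4p - 270 gives the equilibrium p* = 1900, q* = 7330.
Because the ceiling (616) lies below the market-clearing price, it is binding.
At p = 616: qd = 16830 - 5·616 = 13750 and qs = 4·616 - 270 = 2194.
Consumer surplus without the control is ½ · (3366 - 1900) · 7330 = 5372890.
With the ceiling, 2194 units are sold at 616 (assume they go to the highest-value buyers). The demand price at q = 2194 is 2927.2, so CS = ½ · [(3366 - 616) + (2927.2 - 616)] · 2194 = 5552136.4.
Change in consumer surplus = 5552136.4 - 5372890 = 179246.4.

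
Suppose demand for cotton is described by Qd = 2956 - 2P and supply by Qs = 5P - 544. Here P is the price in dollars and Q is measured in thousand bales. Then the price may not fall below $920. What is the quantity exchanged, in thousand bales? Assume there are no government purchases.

Setting quantity demanded equal to quantity supplied, 2956 - 2P = 5P - 544, gives P* = 500 and Q* = 1956.
Because the floor (920) lies above the market-clearing price, it is binding.
At P = 920: Qd = 2956 - 2·920 = 1116 and Qs = 5·920 - 544 = 4056.
The quantity actually transacted is the short side, demand: 1116.

1116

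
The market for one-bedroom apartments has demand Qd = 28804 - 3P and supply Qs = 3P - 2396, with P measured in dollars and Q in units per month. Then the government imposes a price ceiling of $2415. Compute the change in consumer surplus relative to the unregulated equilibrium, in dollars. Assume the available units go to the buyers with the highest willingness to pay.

Setting quantity demanded equal to quantity supplied, 28804 - 3P = 3P - 2396, gives P* = 5200 and Q* = 13204.
The ceiling of 2415 is below the equilibrium price 5200, so it binds.
At P = 2415: Qd = 28804 - 3·2415 = 21559 and Qs = 3·2415 - 2396 = 4849.
Consumer surplus without the control is ½ · (28804/3 - 5200) · 13204 = 87172808/3.
With the ceiling, 4849 units are sold at 2415 (assume they go to the highest-value buyers). The demand price at Q = 4849 is 7985, so CS = ½ · [(28804/3 - 2415) + (7985 - 2415)] · 4849 = 185566381/6.
Change in consumer surplus = 185566381/6 - 87172808/3 = 1870127.5.

1870127.5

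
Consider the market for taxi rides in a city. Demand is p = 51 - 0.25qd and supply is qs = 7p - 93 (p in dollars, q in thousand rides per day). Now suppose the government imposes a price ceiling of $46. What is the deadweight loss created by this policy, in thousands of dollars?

0

Rearranging demand gives qd = 204 - 4p. In a free market, 204 - 4p = 7p - 93 gives the equilibrium p* = 27, q* = 96.
Since 46 is above p* = 27, the ceiling does not bind and the free-market outcome prevails.
Since the control does not bind, no trades are prevented and deadweight loss is zero.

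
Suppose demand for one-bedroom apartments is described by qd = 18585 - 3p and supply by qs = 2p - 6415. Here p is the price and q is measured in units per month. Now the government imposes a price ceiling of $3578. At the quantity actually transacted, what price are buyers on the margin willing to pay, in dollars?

5948

In a free market, 18585 - 3p = 2p - 6415 gives the equilibrium p* = 5000, q* = 3585.
Because the ceiling (3578) lies below the market-clearing price, it is binding.
At p = 3578: qd = 18585 - 3·3578 = 7851 and qs = 2·3578 - 6415 = 741.
Only 741 units reach the market. On the demand curve, the marginal buyer's willingness to pay at q = 741 is (18585 - 741)/3 = 5948.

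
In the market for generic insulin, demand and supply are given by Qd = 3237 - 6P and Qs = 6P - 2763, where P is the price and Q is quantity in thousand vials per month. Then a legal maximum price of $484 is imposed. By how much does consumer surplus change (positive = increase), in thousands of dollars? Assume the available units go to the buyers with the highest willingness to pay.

Setting quantity demanded equal to quantity supplied, 3237 - 6P = 6P - 2763, gives P* = 500 and Q* = 237.
Since 484 < 500, the ceiling is binding.
At P = 484: Qd = 3237 - 6·484 = 333 and Qs = 6·484 - 2763 = 141.
Consumer surplus without the control is ½ · (539.5 - 500) · 237 = 4680.75.
With the ceiling, 141 units are sold at 484 (assume they go to the highest-value buyers). The demand price at Q = 141 is 516, so CS = ½ · [(539.5 - 484) + (516 - 484)] · 141 = 6168.75.
Change in consumer surplus = 6168.75 - 4680.75 = 1488.

1488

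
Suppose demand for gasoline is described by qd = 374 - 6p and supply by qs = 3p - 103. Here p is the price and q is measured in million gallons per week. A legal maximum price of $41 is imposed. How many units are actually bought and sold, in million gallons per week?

Equilibrium: 374 - 6p = 3p - 103, so 477 = 9p and p* = 53, q* = 56.
The ceiling of 41 is below the equilibrium price 53, so it binds.
At p = 41: qd = 374 - 6·41 = 128 and qs = 3·41 - 103 = 20.
The quantity actually transacted is the short side, supply: 20.

20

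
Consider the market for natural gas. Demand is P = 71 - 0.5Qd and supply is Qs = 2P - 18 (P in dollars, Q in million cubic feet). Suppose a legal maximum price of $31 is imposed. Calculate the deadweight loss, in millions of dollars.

Rearranging demand gives Qd = 142 - 2P. In a free market, 142 - 2P = 2P - 18 gives the equilibrium P* = 40, Q* = 62.
The ceiling of 31 is below the equilibrium price 40, so it binds.
At P = 31: Qd = 142 - 2·31 = 80 and Qs = 2·31 - 18 = 44.
Quantity traded falls to 44. At Q = 44 the demand price is (142 - 44)/2 = 49 and the supply price is (18 + 44)/2 = 31.
Deadweight loss = ½ · (49 - 31) · (62 - 44) = ½ · 18 · 18 = 162.

162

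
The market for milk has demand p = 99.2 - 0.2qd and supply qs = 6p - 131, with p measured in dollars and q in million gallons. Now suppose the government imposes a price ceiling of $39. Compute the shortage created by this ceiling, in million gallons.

Rearranging demand gives qd = 496 - 5p. Equilibrium: 496 - 5p = 6p - 131, so 627 = 11p and p* = 57, q* = 211.
Since 39 < 57, the ceiling is binding.
At p = 39: qd = 496 - 5·39 = 301 and qs = 6·39 - 131 = 103.
Shortage = qd - qs = 301 - 103 = 198.

198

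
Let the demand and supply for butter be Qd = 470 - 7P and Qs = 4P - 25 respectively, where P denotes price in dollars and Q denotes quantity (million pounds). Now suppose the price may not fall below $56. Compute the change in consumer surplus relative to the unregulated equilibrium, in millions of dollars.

-1281.5

In a free market, 470 - 7P = 4P - 25 gives the equilibrium P* = 45, Q* = 155.
Because the floor (56) lies above the market-clearing price, it is binding.
At P = 56: Qd = 470 - 7·56 = 78 and Qs = 4·56 - 25 = 199.
Consumer surplus without the control is ½ · (470/7 - 45) · 155 = 24025/14.
With the floor, consumers buy 78 units at 56, so CS = ½ · (470/7 - 56) · 78 = 3042/7.
Change in consumer surplus = 3042/7 - 24025/14 = -1281.5.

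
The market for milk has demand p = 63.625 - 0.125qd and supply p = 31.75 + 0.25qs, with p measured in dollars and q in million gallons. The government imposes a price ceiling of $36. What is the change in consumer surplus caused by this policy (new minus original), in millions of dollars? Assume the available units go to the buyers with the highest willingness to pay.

Rearranging demand gives qd = 509 - 8p; rearranging supply gives qs = 4p - 127. In a free market, 509 - 8p = 4p - 127 gives the equilibrium p* = 53, q* = 85.
Because the ceiling (36) lies below the market-clearing price, it is binding.
At p = 36: qd = 509 - 8·36 = 221 and qs = 4·36 - 127 = 17.
Consumer surplus without the control is ½ · (63.625 - 53) · 85 = 451.5625.
With the ceiling, 17 units are sold at 36 (assume they go to the highest-value buyers). The demand price at q = 17 is 61.5, so CS = ½ · [(63.625 - 36) + (61.5 - 36)] · 17 = 451.5625.
Change in consumer surplus = 451.5625 - 451.5625 = 0.

0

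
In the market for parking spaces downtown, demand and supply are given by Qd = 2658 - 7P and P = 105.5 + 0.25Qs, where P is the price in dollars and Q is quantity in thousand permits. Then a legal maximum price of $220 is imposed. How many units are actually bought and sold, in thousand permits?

Rearranging supply gives Qs = 4P - 422. Equilibrium: 2658 - 7P = 4P - 422, so 3080 = 11P and P* = 280, Q* = 698.
Since 220 < 280, the ceiling is binding.
At P = 220: Qd = 2658 - 7·220 = 1118 and Qs = 4·220 - 422 = 458.
The quantity actually transacted is the short side, supply: 458.

458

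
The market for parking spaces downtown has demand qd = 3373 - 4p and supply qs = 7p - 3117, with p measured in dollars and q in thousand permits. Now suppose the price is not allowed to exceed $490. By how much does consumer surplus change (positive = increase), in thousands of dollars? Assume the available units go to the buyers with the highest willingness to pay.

-29950

Without the control the market clears where 3373 - 4p = 7p - 3117, i.e. p* = 590 and q* = 1013.
The ceiling of 490 is below the equilibrium price 590, so it binds.
At p = 490: qd = 3373 - 4·490 = 1413 and qs = 7·490 - 3117 = 313.
Consumer surplus without the control is ½ · (843.25 - 590) · 1013 = 128271.125.
With the ceiling, 313 units are sold at 490 (assume they go to the highest-value buyers). The demand price at q = 313 is 765, so CS = ½ · [(843.25 - 490) + (765 - 490)] · 313 = 98321.125.
Change in consumer surplus = 98321.125 - 128271.125 = -29950.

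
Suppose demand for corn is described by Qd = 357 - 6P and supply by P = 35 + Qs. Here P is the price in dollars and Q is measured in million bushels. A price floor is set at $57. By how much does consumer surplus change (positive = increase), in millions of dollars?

-18

Rearranging supply gives Qs = P - 35. Setting quantity demanded equal to quantity supplied, 357 - 6P = P - 35, gives P* = 56 and Q* = 21.
The floor of 57 is above the equilibrium price 56, so it binds.
At P = 57: Qd = 357 - 6·57 = 15 and Qs = 57 - 35 = 22.
Consumer surplus without the control is ½ · (59.5 - 56) · 21 = 36.75.
With the floor, consumers buy 15 units at 57, so CS = ½ · (59.5 - 57) · 15 = 18.75.
Change in consumer surplus = 18.75 - 36.75 = -18.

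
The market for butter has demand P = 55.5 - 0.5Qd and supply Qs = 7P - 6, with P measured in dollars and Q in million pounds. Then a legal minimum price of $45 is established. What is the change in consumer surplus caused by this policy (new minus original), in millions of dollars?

Rearranging demand gives Qd = 111 - 2P. In a free market, 111 - 2P = 7P - 6 gives the equilibrium P* = 13, Q* = 85.
The floor of 45 is above the equilibrium price 13, so it binds.
At P = 45: Qd = 111 - 2·45 = 21 and Qs = 7·45 - 6 = 309.
Consumer surplus without the control is ½ · (55.5 - 13) · 85 = 1806.25.
With the floor, consumers buy 21 units at 45, so CS = ½ · (55.5 - 45) · 21 = 110.25.
Change in consumer surplus = 110.25 - 1806.25 = -1696.

-1696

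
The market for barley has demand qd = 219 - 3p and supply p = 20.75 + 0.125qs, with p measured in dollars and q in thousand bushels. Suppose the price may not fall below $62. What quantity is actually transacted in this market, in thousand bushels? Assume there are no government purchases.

33

Rearranging supply gives qs = 8p - 166. Equilibrium: 219 - 3p = 8p - 166, so 385 = 11p and p* = 35, q* = 114.
Since 62 > 35, the floor is binding.
At p = 62: qd = 219 - 3·62 = 33 and qs = 8·62 - 166 = 330.
The quantity actually transacted is the short side, demand: 33.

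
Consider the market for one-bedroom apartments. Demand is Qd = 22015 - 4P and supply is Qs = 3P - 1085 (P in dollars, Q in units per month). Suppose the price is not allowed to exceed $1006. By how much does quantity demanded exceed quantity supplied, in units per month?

Without the control the market clears where 22015 - 4P = 3P - 1085, i.e. P* = 3300 and Q* = 8815.
Since 1006 < 3300, the ceiling is binding.
At P = 1006: Qd = 22015 - 4·1006 = 17991 and Qs = 3·1006 - 1085 = 1933.
Shortage = Qd - Qs = 17991 - 1933 = 16058.

16058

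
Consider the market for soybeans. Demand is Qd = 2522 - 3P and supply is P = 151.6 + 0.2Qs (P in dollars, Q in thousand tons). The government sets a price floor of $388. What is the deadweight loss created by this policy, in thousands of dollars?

0

Rearranging supply gives Qs = 5P - 758. Setting quantity demanded equal to quantity supplied, 2522 - 3P = 5P - 758, gives P* = 410 and Q* = 1292.
The floor of 388 is below the equilibrium price 410, so it is not binding; the market clears at P* = 410, Q* = 1292.
Since the control does not bind, no trades are prevented and deadweight loss is zero.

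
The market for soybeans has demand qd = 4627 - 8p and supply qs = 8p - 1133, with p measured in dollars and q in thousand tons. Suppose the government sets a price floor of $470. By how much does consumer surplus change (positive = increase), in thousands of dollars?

Setting quantity demanded equal to quantity supplied, 4627 - 8p = 8p - 1133, gives p* = 360 and q* = 1747.
Because the floor (470) lies above the market-clearing price, it is binding.
At p = 470: qd = 4627 - 8·470 = 867 and qs = 8·470 - 1133 = 2627.
Consumer surplus without the control is ½ · (578.375 - 360) · 1747 = 190750.5625.
With the floor, consumers buy 867 units at 470, so CS = ½ · (578.375 - 470) · 867 = 46980.5625.
Change in consumer surplus = 46980.5625 - 190750.5625 = -143770.

-143770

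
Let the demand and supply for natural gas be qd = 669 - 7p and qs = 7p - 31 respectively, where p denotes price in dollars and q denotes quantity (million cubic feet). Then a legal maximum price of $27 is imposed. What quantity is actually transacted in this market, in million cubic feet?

158

Equilibrium: 669 - 7p = 7p - 31, so 700 = 14p and p* = 50, q* = 319.
Since 27 < 50, the ceiling is binding.
At p = 27: qd = 669 - 7·27 = 480 and qs = 7·27 - 31 = 158.
The quantity actually transacted is the short side, supply: 158.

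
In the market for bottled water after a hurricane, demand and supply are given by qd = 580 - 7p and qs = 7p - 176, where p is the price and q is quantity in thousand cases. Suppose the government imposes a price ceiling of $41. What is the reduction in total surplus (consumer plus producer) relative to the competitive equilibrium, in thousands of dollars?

Setting quantity demanded equal to quantity supplied, 580 - 7p = 7p - 176, gives p* = 54 and q* = 202.
The ceiling of 41 is below the equilibrium price 54, so it binds.
At p = 41: qd = 580 - 7·41 = 293 and qs = 7·41 - 176 = 111.
Quantity traded falls to 111. At q = 111 the demand price is (580 - 111)/7 = 67 and the supply price is (176 + 111)/7 = 41.
Deadweight loss = ½ · (67 - 41) · (202 - 111) = ½ · 26 · 91 = 1183.

1183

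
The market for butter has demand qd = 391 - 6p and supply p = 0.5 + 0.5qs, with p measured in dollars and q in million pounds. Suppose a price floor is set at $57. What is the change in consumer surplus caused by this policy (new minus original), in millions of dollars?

Rearranging supply gives qs = 2p - 1. In a free market, 391 - 6p = 2p - 1 gives the equilibrium p* = 49, q* = 97.
Since 57 > 49, the floor is binding.
At p = 57: qd = 391 - 6·57 = 49 and qs = 2·57 - 1 = 113.
Consumer surplus without the control is ½ · (391/6 - 49) · 97 = 9409/12.
With the floor, consumers buy 49 units at 57, so CS = ½ · (391/6 - 57) · 49 = 2401/12.
Change in consumer surplus = 2401/12 - 9409/12 = -584.

-584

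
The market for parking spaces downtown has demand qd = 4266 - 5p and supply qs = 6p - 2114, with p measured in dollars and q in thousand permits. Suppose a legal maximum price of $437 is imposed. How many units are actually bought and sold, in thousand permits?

Setting quantity demanded equal to quantity supplied, 4266 - 5p = 6p - 2114, gives p* = 580 and q* = 1366.
Since 437 < 580, the ceiling is binding.
At p = 437: qd = 4266 - 5·437 = 2081 and qs = 6·437 - 2114 = 508.
The quantity actually transacted is the short side, supply: 508.

508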